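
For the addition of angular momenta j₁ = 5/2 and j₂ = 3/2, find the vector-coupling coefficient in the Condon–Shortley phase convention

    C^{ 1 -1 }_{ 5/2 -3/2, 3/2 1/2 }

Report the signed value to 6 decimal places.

j₁+j₂−J=3  J+j₁−j₂=2  J−j₁+j₂=0  j₁+j₂+J+1=6
(j₁±m₁, j₂±m₂, J±M) = (1,4,2,1,0,2)
P² = 24/5
sum k=2..2:
  [2] +1/4 = 1/4
S = 1/4
C² = P²·S² = 3/10 ; C = +0.547723

+√(3/10) = +0.547723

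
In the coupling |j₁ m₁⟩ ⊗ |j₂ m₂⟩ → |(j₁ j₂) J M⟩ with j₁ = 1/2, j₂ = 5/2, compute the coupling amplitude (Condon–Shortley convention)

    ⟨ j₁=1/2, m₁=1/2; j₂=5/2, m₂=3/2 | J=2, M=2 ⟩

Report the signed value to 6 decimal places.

triangle: 1!·0!·4!/6! = 24/720
(j±m)!: 1!·0!·4!·1!·4!·0! = 576
prefactor² = (2J+1)·Δ·N² = 96
  k=0: +1/(0!·1!·0!·4!·0!·0!) = 1/24
Σ = 1/24  ⇒  CG² = 96·1/24² = 1/6
CG = +√(1/6) = +0.408248

+0.408248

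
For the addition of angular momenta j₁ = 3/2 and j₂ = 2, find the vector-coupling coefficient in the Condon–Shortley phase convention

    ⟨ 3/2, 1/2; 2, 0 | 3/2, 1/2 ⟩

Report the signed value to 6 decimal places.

−√(1/5) ≈ -0.447214

√[4·2!1!2!/6! · 2!1!2!2!2!1!] = √(16/45)
  +(−1)^0/∏(0,2,1,2,0,0)! = 1/4  (running 1/4)
  +(−1)^1/∏(1,1,0,1,1,1)! = -1  (running -3/4)
⟨..|..⟩ = √(16/45)·(-3/4) = -0.447214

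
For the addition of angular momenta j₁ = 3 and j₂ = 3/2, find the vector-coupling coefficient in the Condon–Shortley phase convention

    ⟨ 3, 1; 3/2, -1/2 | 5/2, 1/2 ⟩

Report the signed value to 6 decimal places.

−√(1/70) = -0.119523

√[6·2!4!1!/8! · 4!2!1!2!3!2!] = √(288/35)
  +(−1)^0/∏(0,2,2,1,2,0)! = 1/8  (running 1/8)
  +(−1)^1/∏(1,1,1,0,3,1)! = -1/6  (running -1/24)
⟨..|..⟩ = √(288/35)·(-1/24) = -0.119523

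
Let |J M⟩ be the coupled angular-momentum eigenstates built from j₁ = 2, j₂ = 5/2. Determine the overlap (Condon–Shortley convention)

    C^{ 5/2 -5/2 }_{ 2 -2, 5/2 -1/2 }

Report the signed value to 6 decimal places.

+√(3/14) = +0.462910

triangle: 2!*2!*3!/8! = 24/40320
(j±m)!: 0!*4!*2!*3!*0!*5! = 34560
prefactor² = (2J+1)*Δ*N² = 864/7
  k=2: +1/(2!*0!*2!*0!*0!*3!) = 1/24
Σ = 1/24  ⇒  CG² = 864/7*1/24² = 3/14
CG = +√(3/14) = +0.462910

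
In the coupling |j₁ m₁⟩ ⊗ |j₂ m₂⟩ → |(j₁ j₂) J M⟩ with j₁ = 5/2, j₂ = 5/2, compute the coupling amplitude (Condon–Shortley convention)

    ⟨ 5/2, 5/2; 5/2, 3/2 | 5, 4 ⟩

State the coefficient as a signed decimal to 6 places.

triangle: 0!*5!*5!/11! = 14400/39916800
(j±m)!: 5!*0!*4!*1!*9!*1! = 1045094400
prefactor² = (2J+1)*Δ*N² = 4147200
  k=0: +1/(0!*0!*0!*4!*5!*1!) = 1/2880
Σ = 1/2880  ⇒  CG² = 4147200*1/2880² = 1/2
CG = +√(1/2) = +0.707107

+√(1/2) ≈ +0.707107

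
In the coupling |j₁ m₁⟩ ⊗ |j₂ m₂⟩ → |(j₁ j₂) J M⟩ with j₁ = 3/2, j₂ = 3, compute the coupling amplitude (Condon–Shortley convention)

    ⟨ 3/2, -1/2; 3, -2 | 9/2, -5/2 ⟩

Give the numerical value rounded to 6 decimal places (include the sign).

+0.707107

triangle: 0!*3!*6!/10! = 4320/3628800
(j±m)!: 1!*2!*1!*5!*2!*7! = 2419200
prefactor² = (2J+1)*Δ*N² = 28800
  k=0: +1/(0!*0!*2!*1!*1!*5!) = 1/240
Σ = 1/240  ⇒  CG² = 28800*1/240² = 1/2
CG = +√(1/2) = +0.707107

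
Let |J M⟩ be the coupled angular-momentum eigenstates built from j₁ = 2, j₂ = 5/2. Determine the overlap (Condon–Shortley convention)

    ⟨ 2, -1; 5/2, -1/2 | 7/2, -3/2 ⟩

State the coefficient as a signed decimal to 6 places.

√[8·1!3!4!/9! · 1!3!2!3!2!5!] = √(384/7)
  +(−1)^0/∏(0,1,3,2,0,2)! = 1/24  (running 1/24)
  +(−1)^1/∏(1,0,2,1,1,3)! = -1/12  (running -1/24)
⟨..|..⟩ = √(384/7)·(-1/24) = -0.308607

-0.308607  (= −√(2/21))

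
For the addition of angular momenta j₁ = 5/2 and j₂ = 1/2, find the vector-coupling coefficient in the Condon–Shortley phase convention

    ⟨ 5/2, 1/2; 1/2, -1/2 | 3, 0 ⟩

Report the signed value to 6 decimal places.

j₁+j₂−J=0  J+j₁−j₂=5  J−j₁+j₂=1  j₁+j₂+J+1=7
(j₁±m₁, j₂±m₂, J±M) = (3,2,0,1,3,3)
P² = 72
sum k=0..0:
  [0] +1/12 = 1/12
S = 1/12
C² = P²·S² = 1/2 ; C = +0.707107

+0.707107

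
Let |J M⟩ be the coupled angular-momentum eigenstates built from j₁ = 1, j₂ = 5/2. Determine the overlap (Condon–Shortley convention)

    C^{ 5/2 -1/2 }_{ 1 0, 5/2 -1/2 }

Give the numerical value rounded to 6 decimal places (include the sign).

+0.169031

j₁+j₂−J=1  J+j₁−j₂=1  J−j₁+j₂=4  j₁+j₂+J+1=7
(j₁±m₁, j₂±m₂, J±M) = (1,1,2,3,2,3)
P² = 144/35
sum k=0..1:
  [0] +1/4 = 1/4
  [1] −1/6 = -1/6
S = 1/12
C² = P²·S² = 1/35 ; C = +0.169031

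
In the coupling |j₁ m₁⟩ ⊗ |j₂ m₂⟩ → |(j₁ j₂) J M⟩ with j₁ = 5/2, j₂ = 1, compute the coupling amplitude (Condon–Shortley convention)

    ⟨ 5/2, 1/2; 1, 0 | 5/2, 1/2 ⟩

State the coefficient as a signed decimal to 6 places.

√[6·1!4!1!/7! · 3!2!1!1!3!2!] = √(144/35)
  +(−1)^0/∏(0,1,2,1,2,0)! = 1/4  (running 1/4)
  +(−1)^1/∏(1,0,1,0,3,1)! = -1/6  (running 1/12)
⟨..|..⟩ = √(144/35)·(1/12) = +0.169031

+√(1/35) ≈ +0.169031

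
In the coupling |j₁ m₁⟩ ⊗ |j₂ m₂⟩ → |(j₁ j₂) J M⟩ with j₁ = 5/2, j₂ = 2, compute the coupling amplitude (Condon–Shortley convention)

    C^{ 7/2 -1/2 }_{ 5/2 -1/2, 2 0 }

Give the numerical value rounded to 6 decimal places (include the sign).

√[8·1!4!3!/9! · 2!3!2!2!3!4!] = √(768/35)
  +(−1)^0/∏(0,1,3,2,1,1)! = 1/12  (running 1/12)
  +(−1)^1/∏(1,0,2,1,2,2)! = -1/8  (running -1/24)
⟨..|..⟩ = √(768/35)·(-1/24) = -0.195180

-0.195180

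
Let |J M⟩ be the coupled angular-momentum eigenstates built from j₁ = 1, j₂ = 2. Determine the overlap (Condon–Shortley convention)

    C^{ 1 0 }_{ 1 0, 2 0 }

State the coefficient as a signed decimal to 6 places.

triangle: 2!×0!×2!/5! = 4/120
(j±m)!: 1!×1!×2!×2!×1!×1! = 4
prefactor² = (2J+1)×Δ×N² = 2/5
  k=1: −1/(1!×1!×0!×1!×0!×1!) = -1
Σ = -1  ⇒  CG² = 2/5×(-1)² = 2/5
CG = −√(2/5) = -0.632456

−√(2/5) = -0.632456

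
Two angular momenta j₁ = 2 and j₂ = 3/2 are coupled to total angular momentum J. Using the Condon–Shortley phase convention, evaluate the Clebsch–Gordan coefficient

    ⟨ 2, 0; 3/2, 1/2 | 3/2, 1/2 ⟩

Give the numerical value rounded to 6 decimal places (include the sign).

triangle: 2!·2!·1!/6! = 4/720
(j±m)!: 2!·2!·2!·1!·2!·1! = 16
prefactor² = (2J+1)·Δ·N² = 16/45
  k=1: −1/(1!·1!·1!·1!·1!·0!) = -1
  k=2: +1/(2!·0!·0!·0!·2!·1!) = 1/4
Σ = -3/4  ⇒  CG² = 16/45·(-3/4)² = 1/5
CG = −√(1/5) = -0.447214

-0.447214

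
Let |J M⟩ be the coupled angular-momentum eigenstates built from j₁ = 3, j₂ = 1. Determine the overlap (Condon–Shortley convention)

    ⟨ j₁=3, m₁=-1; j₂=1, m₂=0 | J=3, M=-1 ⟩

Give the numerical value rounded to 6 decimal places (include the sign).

−√(1/12) = -0.288675

j₁+j₂−J=1  J+j₁−j₂=5  J−j₁+j₂=1  j₁+j₂+J+1=8
(j₁±m₁, j₂±m₂, J±M) = (2,4,1,1,2,4)
P² = 48
sum k=0..1:
  [0] +1/24 = 1/24
  [1] −1/12 = -1/12
S = -1/24
C² = P²·S² = 1/12 ; C = -0.288675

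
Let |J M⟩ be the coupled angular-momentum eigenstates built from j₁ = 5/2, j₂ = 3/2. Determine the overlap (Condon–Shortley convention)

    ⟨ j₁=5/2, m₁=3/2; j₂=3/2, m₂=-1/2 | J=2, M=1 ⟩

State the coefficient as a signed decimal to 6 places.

+√(1/42) ≈ +0.154303

j₁+j₂−J=2  J+j₁−j₂=3  J−j₁+j₂=1  j₁+j₂+J+1=7
(j₁±m₁, j₂±m₂, J±M) = (4,1,1,2,3,1)
P² = 24/7
sum k=0..1:
  [0] +1/4 = 1/4
  [1] −1/6 = -1/6
S = 1/12
C² = P²·S² = 1/42 ; C = +0.154303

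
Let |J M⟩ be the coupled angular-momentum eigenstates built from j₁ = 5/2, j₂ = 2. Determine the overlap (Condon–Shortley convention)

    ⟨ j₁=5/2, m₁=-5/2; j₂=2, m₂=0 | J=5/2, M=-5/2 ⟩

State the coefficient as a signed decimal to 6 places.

√[6·2!3!2!/8! · 0!5!2!2!0!5!] = √(1440/7)
  +(−1)^2/∏(2,0,3,0,0,2)! = 1/24  (running 1/24)
⟨..|..⟩ = √(1440/7)·(1/24) = +0.597614

+0.597614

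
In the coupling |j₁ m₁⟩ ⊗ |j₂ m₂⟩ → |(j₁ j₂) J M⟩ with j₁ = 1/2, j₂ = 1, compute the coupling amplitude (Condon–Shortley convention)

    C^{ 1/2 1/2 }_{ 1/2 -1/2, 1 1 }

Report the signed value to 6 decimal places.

√[2·1!0!1!/3! · 0!1!2!0!1!0!] = √(2/3)
  +(−1)^1/∏(1,0,0,1,0,0)! = -1  (running -1)
⟨..|..⟩ = √(2/3)·(-1) = -0.816497

−√(2/3) = -0.816497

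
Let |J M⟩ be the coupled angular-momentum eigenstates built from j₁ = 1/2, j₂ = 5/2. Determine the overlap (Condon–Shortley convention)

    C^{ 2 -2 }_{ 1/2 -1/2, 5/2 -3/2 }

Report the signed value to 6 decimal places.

-0.408248

√[5·1!0!4!/6! · 0!1!1!4!0!4!] = √(96)
  +(−1)^1/∏(1,0,0,0,0,4)! = -1/24  (running -1/24)
⟨..|..⟩ = √(96)·(-1/24) = -0.408248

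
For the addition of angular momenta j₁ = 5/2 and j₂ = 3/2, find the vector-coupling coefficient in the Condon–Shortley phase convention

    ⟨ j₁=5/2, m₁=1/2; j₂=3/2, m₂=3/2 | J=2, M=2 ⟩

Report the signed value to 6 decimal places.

+√(1/7) ≈ +0.377964

√[5·2!3!1!/7! · 3!2!3!0!4!0!] = √(144/7)
  +(−1)^2/∏(2,0,0,1,3,0)! = 1/12  (running 1/12)
⟨..|..⟩ = √(144/7)·(1/12) = +0.377964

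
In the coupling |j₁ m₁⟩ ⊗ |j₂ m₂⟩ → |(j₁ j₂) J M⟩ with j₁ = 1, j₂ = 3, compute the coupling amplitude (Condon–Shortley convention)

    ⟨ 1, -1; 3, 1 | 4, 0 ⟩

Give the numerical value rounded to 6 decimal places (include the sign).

√[9·0!2!6!/9! · 0!2!4!2!4!4!] = √(13824/7)
  +(−1)^0/∏(0,0,2,4,0,2)! = 1/96  (running 1/96)
⟨..|..⟩ = √(13824/7)·(1/96) = +0.462910

+0.462910  (= +√(3/14))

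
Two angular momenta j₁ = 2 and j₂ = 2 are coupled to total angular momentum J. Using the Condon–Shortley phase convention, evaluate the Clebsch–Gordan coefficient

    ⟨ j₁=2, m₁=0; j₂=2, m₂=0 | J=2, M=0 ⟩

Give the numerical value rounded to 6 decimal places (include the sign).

triangle: 2!×2!×2!/7! = 8/5040
(j±m)!: 2!×2!×2!×2!×2!×2! = 64
prefactor² = (2J+1)×Δ×N² = 32/63
  k=0: +1/(0!×2!×2!×2!×0!×0!) = 1/8
  k=1: −1/(1!×1!×1!×1!×1!×1!) = -1
  k=2: +1/(2!×0!×0!×0!×2!×2!) = 1/8
Σ = -3/4  ⇒  CG² = 32/63×(-3/4)² = 2/7
CG = −√(2/7) = -0.534522

-0.534522  (= −√(2/7))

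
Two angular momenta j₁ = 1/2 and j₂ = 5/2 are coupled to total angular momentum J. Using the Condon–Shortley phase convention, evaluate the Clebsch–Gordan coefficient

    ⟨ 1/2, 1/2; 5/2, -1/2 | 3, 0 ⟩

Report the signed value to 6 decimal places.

+0.707107  (= +√(1/2))

j₁+j₂−J=0  J+j₁−j₂=1  J−j₁+j₂=5  j₁+j₂+J+1=7
(j₁±m₁, j₂±m₂, J±M) = (1,0,2,3,3,3)
P² = 72
sum k=0..0:
  [0] +1/12 = 1/12
S = 1/12
C² = P²·S² = 1/2 ; C = +0.707107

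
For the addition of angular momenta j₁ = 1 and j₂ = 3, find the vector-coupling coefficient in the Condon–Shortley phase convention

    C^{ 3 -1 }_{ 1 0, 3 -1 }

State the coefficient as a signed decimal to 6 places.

+√(1/12) = +0.288675

√[7·1!1!5!/8! · 1!1!2!4!2!4!] = √(48)
  +(−1)^0/∏(0,1,1,2,0,3)! = 1/12  (running 1/12)
  +(−1)^1/∏(1,0,0,1,1,4)! = -1/24  (running 1/24)
⟨..|..⟩ = √(48)·(1/24) = +0.288675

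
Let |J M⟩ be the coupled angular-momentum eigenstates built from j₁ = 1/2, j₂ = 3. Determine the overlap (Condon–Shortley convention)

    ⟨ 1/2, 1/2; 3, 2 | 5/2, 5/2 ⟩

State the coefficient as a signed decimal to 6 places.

j₁+j₂−J=1  J+j₁−j₂=0  J−j₁+j₂=5  j₁+j₂+J+1=7
(j₁±m₁, j₂±m₂, J±M) = (1,0,5,1,5,0)
P² = 14400/7
sum k=0..0:
  [0] +1/120 = 1/120
S = 1/120
C² = P²·S² = 1/7 ; C = +0.377964

+0.377964  (= +√(1/7))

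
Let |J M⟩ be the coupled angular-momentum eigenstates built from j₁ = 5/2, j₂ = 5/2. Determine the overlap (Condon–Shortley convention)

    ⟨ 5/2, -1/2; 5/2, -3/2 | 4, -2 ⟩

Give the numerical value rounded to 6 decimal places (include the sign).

+√(5/28) = +0.422577

j₁+j₂−J=1  J+j₁−j₂=4  J−j₁+j₂=4  j₁+j₂+J+1=10
(j₁±m₁, j₂±m₂, J±M) = (2,3,1,4,2,6)
P² = 20736/35
sum k=0..1:
  [0] +1/36 = 1/36
  [1] −1/96 = -1/96
S = 5/288
C² = P²·S² = 5/28 ; C = +0.422577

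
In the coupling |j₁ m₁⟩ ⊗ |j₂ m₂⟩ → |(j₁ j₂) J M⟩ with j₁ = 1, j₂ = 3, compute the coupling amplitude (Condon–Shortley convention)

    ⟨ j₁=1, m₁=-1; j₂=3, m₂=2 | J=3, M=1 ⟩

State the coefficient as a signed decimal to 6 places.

−√(5/12) ≈ -0.645497

triangle: 1!·1!·5!/8! = 120/40320
(j±m)!: 0!·2!·5!·1!·4!·2! = 11520
prefactor² = (2J+1)·Δ·N² = 240
  k=1: −1/(1!·0!·1!·4!·0!·1!) = -1/24
Σ = -1/24  ⇒  CG² = 240·(-1/24)² = 5/12
CG = −√(5/12) = -0.645497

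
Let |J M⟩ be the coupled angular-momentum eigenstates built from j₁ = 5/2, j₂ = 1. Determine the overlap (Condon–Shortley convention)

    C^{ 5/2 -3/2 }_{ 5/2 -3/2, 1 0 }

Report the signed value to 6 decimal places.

−√(9/35) = -0.507093

triangle: 1!*4!*1!/7! = 24/5040
(j±m)!: 1!*4!*1!*1!*1!*4! = 576
prefactor² = (2J+1)*Δ*N² = 576/35
  k=0: +1/(0!*1!*4!*1!*0!*0!) = 1/24
  k=1: −1/(1!*0!*3!*0!*1!*1!) = -1/6
Σ = -1/8  ⇒  CG² = 576/35*(-1/8)² = 9/35
CG = −√(9/35) = -0.507093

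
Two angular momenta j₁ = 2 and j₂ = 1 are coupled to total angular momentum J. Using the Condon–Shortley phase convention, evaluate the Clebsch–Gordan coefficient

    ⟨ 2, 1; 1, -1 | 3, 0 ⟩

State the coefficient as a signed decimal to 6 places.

+√(1/5) = +0.447214

j₁+j₂−J=0  J+j₁−j₂=4  J−j₁+j₂=2  j₁+j₂+J+1=7
(j₁±m₁, j₂±m₂, J±M) = (3,1,0,2,3,3)
P² = 144/5
sum k=0..0:
  [0] +1/12 = 1/12
S = 1/12
C² = P²·S² = 1/5 ; C = +0.447214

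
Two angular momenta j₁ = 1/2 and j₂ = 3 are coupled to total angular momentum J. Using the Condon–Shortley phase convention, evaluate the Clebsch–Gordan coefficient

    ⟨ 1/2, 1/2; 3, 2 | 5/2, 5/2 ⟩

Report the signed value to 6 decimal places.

√[6·1!0!5!/7! · 1!0!5!1!5!0!] = √(14400/7)
  +(−1)^0/∏(0,1,0,5,0,0)! = 1/120  (running 1/120)
⟨..|..⟩ = √(14400/7)·(1/120) = +0.377964

+0.377964  (= +√(1/7))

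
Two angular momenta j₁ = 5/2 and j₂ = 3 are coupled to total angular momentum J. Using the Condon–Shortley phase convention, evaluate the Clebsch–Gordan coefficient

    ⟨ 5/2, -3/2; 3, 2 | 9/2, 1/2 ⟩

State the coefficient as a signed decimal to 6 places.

j₁+j₂−J=1  J+j₁−j₂=4  J−j₁+j₂=5  j₁+j₂+J+1=11
(j₁±m₁, j₂±m₂, J±M) = (1,4,5,1,5,4)
P² = 460800/77
sum k=0..1:
  [0] +1/2880 = 1/2880
  [1] −1/144 = -1/144
S = -19/2880
C² = P²·S² = 361/1386 ; C = -0.510355

-0.510355  (= −√(361/1386))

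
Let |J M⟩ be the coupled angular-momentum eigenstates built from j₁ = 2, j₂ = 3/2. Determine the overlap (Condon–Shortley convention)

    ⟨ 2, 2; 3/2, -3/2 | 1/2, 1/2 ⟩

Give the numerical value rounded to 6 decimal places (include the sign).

+0.632456  (= +√(2/5))

triangle: 3!*1!*0!/5! = 6/120
(j±m)!: 4!*0!*0!*3!*1!*0! = 144
prefactor² = (2J+1)*Δ*N² = 72/5
  k=0: +1/(0!*3!*0!*0!*1!*0!) = 1/6
Σ = 1/6  ⇒  CG² = 72/5*1/6² = 2/5
CG = +√(2/5) = +0.632456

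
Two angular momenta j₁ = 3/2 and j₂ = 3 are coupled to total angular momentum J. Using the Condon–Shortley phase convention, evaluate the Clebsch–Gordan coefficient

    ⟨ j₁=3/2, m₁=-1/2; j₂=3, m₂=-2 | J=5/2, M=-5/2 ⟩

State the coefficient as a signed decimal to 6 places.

√[6·2!1!4!/8! · 1!2!1!5!0!5!] = √(1440/7)
  +(−1)^1/∏(1,1,1,0,0,4)! = -1/24  (running -1/24)
⟨..|..⟩ = √(1440/7)·(-1/24) = -0.597614

-0.597614  (= −√(5/14))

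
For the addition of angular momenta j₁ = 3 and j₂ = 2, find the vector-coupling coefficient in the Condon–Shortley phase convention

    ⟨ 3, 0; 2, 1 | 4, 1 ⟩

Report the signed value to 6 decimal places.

-0.462910

triangle: 1!×5!×3!/10! = 720/3628800
(j±m)!: 3!×3!×3!×1!×5!×3! = 155520
prefactor² = (2J+1)×Δ×N² = 1944/7
  k=0: +1/(0!×1!×3!×3!×2!×0!) = 1/72
  k=1: −1/(1!×0!×2!×2!×3!×1!) = -1/24
Σ = -1/36  ⇒  CG² = 1944/7×(-1/36)² = 3/14
CG = −√(3/14) = -0.462910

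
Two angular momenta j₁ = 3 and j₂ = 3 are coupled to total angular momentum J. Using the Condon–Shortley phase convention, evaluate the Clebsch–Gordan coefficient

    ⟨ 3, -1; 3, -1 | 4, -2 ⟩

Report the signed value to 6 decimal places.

−√(20/77) = -0.509647

√[9·2!4!4!/11! · 2!4!2!4!2!6!] = √(331776/385)
  +(−1)^0/∏(0,2,4,2,0,2)! = 1/192  (running 1/192)
  +(−1)^1/∏(1,1,3,1,1,3)! = -1/36  (running -13/576)
  +(−1)^2/∏(2,0,2,0,2,4)! = 1/192  (running -5/288)
⟨..|..⟩ = √(331776/385)·(-5/288) = -0.509647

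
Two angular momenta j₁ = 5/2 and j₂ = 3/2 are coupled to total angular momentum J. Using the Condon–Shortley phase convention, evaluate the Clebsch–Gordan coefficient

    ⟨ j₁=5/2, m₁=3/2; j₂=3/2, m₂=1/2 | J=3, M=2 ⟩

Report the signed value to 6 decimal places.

triangle: 1!×4!×2!/8! = 48/40320
(j±m)!: 4!×1!×2!×1!×5!×1! = 5760
prefactor² = (2J+1)×Δ×N² = 48
  k=0: +1/(0!×1!×1!×2!×3!×0!) = 1/12
  k=1: −1/(1!×0!×0!×1!×4!×1!) = -1/24
Σ = 1/24  ⇒  CG² = 48×1/24² = 1/12
CG = +√(1/12) = +0.288675

+√(1/12) ≈ +0.288675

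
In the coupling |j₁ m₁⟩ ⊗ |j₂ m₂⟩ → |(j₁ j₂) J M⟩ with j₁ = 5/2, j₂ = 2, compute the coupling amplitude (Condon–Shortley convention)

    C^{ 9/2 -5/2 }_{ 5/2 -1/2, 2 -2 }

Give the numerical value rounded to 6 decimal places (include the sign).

j₁+j₂−J=0  J+j₁−j₂=5  J−j₁+j₂=4  j₁+j₂+J+1=10
(j₁±m₁, j₂±m₂, J±M) = (2,3,0,4,2,7)
P² = 23040
sum k=0..0:
  [0] +1/288 = 1/288
S = 1/288
C² = P²·S² = 5/18 ; C = +0.527046

+√(5/18) = +0.527046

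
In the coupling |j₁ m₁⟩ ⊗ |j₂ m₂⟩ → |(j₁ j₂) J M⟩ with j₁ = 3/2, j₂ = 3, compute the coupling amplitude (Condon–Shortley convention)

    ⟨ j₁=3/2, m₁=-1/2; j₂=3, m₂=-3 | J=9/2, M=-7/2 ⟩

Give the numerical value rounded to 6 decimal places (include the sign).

j₁+j₂−J=0  J+j₁−j₂=3  J−j₁+j₂=6  j₁+j₂+J+1=10
(j₁±m₁, j₂±m₂, J±M) = (1,2,0,6,1,8)
P² = 691200
sum k=0..0:
  [0] +1/1440 = 1/1440
S = 1/1440
C² = P²·S² = 1/3 ; C = +0.577350

+0.577350  (= +√(1/3))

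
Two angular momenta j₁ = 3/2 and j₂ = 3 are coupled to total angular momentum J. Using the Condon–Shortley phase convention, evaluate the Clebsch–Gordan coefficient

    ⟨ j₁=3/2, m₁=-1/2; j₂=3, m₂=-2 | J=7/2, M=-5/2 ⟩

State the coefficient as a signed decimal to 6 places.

√[8·1!2!5!/9! · 1!2!1!5!1!6!] = √(6400/7)
  +(−1)^0/∏(0,1,2,1,0,4)! = 1/48  (running 1/48)
  +(−1)^1/∏(1,0,1,0,1,5)! = -1/120  (running 1/80)
⟨..|..⟩ = √(6400/7)·(1/80) = +0.377964

+√(1/7) ≈ +0.377964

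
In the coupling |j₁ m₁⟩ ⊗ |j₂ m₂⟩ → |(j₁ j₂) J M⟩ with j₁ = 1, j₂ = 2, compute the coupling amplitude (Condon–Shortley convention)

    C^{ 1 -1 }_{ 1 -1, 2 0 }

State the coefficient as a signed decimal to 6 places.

+0.316228

j₁+j₂−J=2  J+j₁−j₂=0  J−j₁+j₂=2  j₁+j₂+J+1=5
(j₁±m₁, j₂±m₂, J±M) = (0,2,2,2,0,2)
P² = 8/5
sum k=2..2:
  [2] +1/4 = 1/4
S = 1/4
C² = P²·S² = 1/10 ; C = +0.316228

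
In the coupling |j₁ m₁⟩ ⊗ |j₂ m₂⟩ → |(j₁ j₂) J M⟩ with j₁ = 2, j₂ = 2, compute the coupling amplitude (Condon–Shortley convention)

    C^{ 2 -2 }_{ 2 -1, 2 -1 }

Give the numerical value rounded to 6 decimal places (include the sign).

j₁+j₂−J=2  J+j₁−j₂=2  J−j₁+j₂=2  j₁+j₂+J+1=7
(j₁±m₁, j₂±m₂, J±M) = (1,3,1,3,0,4)
P² = 48/7
sum k=1..1:
  [1] −1/4 = -1/4
S = -1/4
C² = P²·S² = 3/7 ; C = -0.654654

−√(3/7) ≈ -0.654654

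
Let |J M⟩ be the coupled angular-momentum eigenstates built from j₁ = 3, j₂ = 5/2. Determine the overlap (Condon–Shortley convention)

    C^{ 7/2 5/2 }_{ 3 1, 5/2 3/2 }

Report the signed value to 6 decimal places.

√[8·2!4!3!/10! · 4!2!4!1!6!1!] = √(18432/35)
  +(−1)^1/∏(1,1,1,3,3,0)! = -1/36  (running -1/36)
  +(−1)^2/∏(2,0,0,2,4,1)! = 1/96  (running -5/288)
⟨..|..⟩ = √(18432/35)·(-5/288) = -0.398410

−√(10/63) ≈ -0.398410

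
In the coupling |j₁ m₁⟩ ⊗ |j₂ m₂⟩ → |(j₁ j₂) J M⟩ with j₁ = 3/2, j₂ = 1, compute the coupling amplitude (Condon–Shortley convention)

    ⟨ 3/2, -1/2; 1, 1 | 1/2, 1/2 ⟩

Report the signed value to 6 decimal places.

+√(1/6) = +0.408248

triangle: 2!*1!*0!/4! = 2/24
(j±m)!: 1!*2!*2!*0!*1!*0! = 4
prefactor² = (2J+1)*Δ*N² = 2/3
  k=2: +1/(2!*0!*0!*0!*1!*0!) = 1/2
Σ = 1/2  ⇒  CG² = 2/3*1/2² = 1/6
CG = +√(1/6) = +0.408248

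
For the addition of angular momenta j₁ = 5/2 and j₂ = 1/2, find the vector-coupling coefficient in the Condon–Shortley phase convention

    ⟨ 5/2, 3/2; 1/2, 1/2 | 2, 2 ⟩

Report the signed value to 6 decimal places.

−√(1/6) = -0.408248

triangle: 1!×4!×0!/6! = 24/720
(j±m)!: 4!×1!×1!×0!×4!×0! = 576
prefactor² = (2J+1)×Δ×N² = 96
  k=1: −1/(1!×0!×0!×0!×4!×0!) = -1/24
Σ = -1/24  ⇒  CG² = 96×(-1/24)² = 1/6
CG = −√(1/6) = -0.408248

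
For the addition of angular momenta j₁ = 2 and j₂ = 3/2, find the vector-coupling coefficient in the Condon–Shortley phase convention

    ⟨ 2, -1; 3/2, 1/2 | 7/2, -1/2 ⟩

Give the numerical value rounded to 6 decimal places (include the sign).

+√(12/35) ≈ +0.585540

j₁+j₂−J=0  J+j₁−j₂=4  J−j₁+j₂=3  j₁+j₂+J+1=8
(j₁±m₁, j₂±m₂, J±M) = (1,3,2,1,3,4)
P² = 1728/35
sum k=0..0:
  [0] +1/12 = 1/12
S = 1/12
C² = P²·S² = 12/35 ; C = +0.585540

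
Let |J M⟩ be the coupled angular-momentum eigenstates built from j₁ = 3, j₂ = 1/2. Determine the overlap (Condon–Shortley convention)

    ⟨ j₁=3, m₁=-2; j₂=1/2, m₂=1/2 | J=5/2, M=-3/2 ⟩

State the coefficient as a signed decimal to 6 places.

-0.845154  (= −√(5/7))

√[6·1!5!0!/7! · 1!5!1!0!1!4!] = √(2880/7)
  +(−1)^1/∏(1,0,4,0,1,0)! = -1/24  (running -1/24)
⟨..|..⟩ = √(2880/7)·(-1/24) = -0.845154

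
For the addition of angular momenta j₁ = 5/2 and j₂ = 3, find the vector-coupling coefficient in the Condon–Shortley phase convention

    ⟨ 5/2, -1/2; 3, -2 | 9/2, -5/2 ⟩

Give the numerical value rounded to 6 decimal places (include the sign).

j₁+j₂−J=1  J+j₁−j₂=4  J−j₁+j₂=5  j₁+j₂+J+1=11
(j₁±m₁, j₂±m₂, J±M) = (2,3,1,5,2,7)
P² = 115200/11
sum k=0..1:
  [0] +1/144 = 1/144
  [1] −1/480 = -1/480
S = 7/1440
C² = P²·S² = 49/198 ; C = +0.497468

+√(49/198) ≈ +0.497468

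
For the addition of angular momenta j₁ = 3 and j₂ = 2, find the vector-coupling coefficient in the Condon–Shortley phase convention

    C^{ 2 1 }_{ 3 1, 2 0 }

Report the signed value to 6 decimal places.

-0.377964  (= −√(1/7))

triangle: 3!·3!·1!/8! = 36/40320
(j±m)!: 4!·2!·2!·2!·3!·1! = 1152
prefactor² = (2J+1)·Δ·N² = 36/7
  k=1: −1/(1!·2!·1!·1!·2!·0!) = -1/4
  k=2: +1/(2!·1!·0!·0!·3!·1!) = 1/12
Σ = -1/6  ⇒  CG² = 36/7·(-1/6)² = 1/7
CG = −√(1/7) = -0.377964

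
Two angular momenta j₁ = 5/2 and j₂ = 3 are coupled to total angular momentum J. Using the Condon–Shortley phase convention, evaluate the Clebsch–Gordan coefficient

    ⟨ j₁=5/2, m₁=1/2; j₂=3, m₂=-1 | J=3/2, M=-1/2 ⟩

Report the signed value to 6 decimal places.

triangle: 4!·1!·2!/8! = 48/40320
(j±m)!: 3!·2!·2!·4!·1!·2! = 1152
prefactor² = (2J+1)·Δ·N² = 192/35
  k=1: −1/(1!·3!·1!·1!·0!·1!) = -1/6
  k=2: +1/(2!·2!·0!·0!·1!·2!) = 1/8
Σ = -1/24  ⇒  CG² = 192/35·(-1/24)² = 1/105
CG = −√(1/105) = -0.097590

-0.097590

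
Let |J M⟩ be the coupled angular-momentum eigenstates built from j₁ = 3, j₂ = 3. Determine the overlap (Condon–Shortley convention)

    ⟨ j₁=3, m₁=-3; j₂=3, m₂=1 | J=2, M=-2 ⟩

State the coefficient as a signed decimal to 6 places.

+0.345033  (= +√(5/42))

j₁+j₂−J=4  J+j₁−j₂=2  J−j₁+j₂=2  j₁+j₂+J+1=9
(j₁±m₁, j₂±m₂, J±M) = (0,6,4,2,0,4)
P² = 7680/7
sum k=4..4:
  [4] +1/96 = 1/96
S = 1/96
C² = P²·S² = 5/42 ; C = +0.345033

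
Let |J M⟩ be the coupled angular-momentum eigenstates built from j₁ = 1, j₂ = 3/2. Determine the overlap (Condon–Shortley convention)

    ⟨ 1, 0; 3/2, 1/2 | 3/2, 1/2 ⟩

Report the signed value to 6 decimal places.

-0.258199  (= −√(1/15))

j₁+j₂−J=1  J+j₁−j₂=1  J−j₁+j₂=2  j₁+j₂+J+1=5
(j₁±m₁, j₂±m₂, J±M) = (1,1,2,1,2,1)
P² = 4/15
sum k=0..1:
  [0] +1/2 = 1/2
  [1] −1/1 = -1
S = -1/2
C² = P²·S² = 1/15 ; C = -0.258199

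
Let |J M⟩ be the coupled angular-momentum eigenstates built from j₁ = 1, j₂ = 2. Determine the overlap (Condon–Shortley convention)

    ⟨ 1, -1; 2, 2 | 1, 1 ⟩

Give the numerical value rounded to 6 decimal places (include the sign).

triangle: 2!*0!*2!/5! = 4/120
(j±m)!: 0!*2!*4!*0!*2!*0! = 96
prefactor² = (2J+1)*Δ*N² = 48/5
  k=2: +1/(2!*0!*0!*2!*0!*0!) = 1/4
Σ = 1/4  ⇒  CG² = 48/5*1/4² = 3/5
CG = +√(3/5) = +0.774597

+0.774597  (= +√(3/5))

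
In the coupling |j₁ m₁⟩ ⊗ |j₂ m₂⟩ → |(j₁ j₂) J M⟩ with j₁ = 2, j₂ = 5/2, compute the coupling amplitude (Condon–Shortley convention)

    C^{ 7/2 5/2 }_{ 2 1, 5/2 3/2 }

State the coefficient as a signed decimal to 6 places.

j₁+j₂−J=1  J+j₁−j₂=3  J−j₁+j₂=4  j₁+j₂+J+1=9
(j₁±m₁, j₂±m₂, J±M) = (3,1,4,1,6,1)
P² = 2304/7
sum k=0..1:
  [0] +1/48 = 1/48
  [1] −1/36 = -1/36
S = -1/144
C² = P²·S² = 1/63 ; C = -0.125988

−√(1/63) = -0.125988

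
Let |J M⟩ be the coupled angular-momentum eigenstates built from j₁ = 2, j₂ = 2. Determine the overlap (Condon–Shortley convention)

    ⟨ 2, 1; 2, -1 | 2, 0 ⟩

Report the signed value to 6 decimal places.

√[5·2!2!2!/7! · 3!1!1!3!2!2!] = √(8/7)
  +(−1)^0/∏(0,2,1,1,1,1)! = 1/2  (running 1/2)
  +(−1)^1/∏(1,1,0,0,2,2)! = -1/4  (running 1/4)
⟨..|..⟩ = √(8/7)·(1/4) = +0.267261

+√(1/14) ≈ +0.267261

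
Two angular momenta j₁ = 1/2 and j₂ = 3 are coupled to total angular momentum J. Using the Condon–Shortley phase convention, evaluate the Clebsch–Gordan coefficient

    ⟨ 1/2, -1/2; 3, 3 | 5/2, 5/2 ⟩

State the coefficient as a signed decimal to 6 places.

-0.925820

triangle: 1!×0!×5!/7! = 120/5040
(j±m)!: 0!×1!×6!×0!×5!×0! = 86400
prefactor² = (2J+1)×Δ×N² = 86400/7
  k=1: −1/(1!×0!×0!×5!×0!×0!) = -1/120
Σ = -1/120  ⇒  CG² = 86400/7×(-1/120)² = 6/7
CG = −√(6/7) = -0.925820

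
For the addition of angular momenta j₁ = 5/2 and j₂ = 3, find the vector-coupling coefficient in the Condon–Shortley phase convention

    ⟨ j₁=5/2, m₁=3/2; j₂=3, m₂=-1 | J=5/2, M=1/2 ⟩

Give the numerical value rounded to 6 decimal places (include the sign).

triangle: 3!·2!·3!/9! = 72/362880
(j±m)!: 4!·1!·2!·4!·3!·2! = 13824
prefactor² = (2J+1)·Δ·N² = 576/35
  k=0: +1/(0!·3!·1!·2!·1!·1!) = 1/12
  k=1: −1/(1!·2!·0!·1!·2!·2!) = -1/8
Σ = -1/24  ⇒  CG² = 576/35·(-1/24)² = 1/35
CG = −√(1/35) = -0.169031

-0.169031  (= −√(1/35))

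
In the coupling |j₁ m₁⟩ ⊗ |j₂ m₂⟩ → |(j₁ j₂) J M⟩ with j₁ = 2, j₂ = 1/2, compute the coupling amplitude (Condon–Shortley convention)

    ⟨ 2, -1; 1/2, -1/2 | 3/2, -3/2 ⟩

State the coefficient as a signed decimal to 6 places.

√[4·1!3!0!/5! · 1!3!0!1!0!3!] = √(36/5)
  +(−1)^0/∏(0,1,3,0,0,0)! = 1/6  (running 1/6)
⟨..|..⟩ = √(36/5)·(1/6) = +0.447214

+0.447214  (= +√(1/5))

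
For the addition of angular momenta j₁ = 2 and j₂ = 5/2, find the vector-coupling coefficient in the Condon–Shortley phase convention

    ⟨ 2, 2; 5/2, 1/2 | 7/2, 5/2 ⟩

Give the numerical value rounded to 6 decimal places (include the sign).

√[8·1!3!4!/9! · 4!0!3!2!6!1!] = √(4608/7)
  +(−1)^0/∏(0,1,0,3,3,1)! = 1/36  (running 1/36)
⟨..|..⟩ = √(4608/7)·(1/36) = +0.712697

+0.712697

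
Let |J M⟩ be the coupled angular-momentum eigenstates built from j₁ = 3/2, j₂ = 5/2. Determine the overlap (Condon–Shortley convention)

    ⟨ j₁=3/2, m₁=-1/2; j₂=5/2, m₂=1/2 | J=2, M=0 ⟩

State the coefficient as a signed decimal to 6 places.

triangle: 2!*1!*3!/7! = 12/5040
(j±m)!: 1!*2!*3!*2!*2!*2! = 96
prefactor² = (2J+1)*Δ*N² = 8/7
  k=1: −1/(1!*1!*1!*2!*0!*1!) = -1/2
  k=2: +1/(2!*0!*0!*1!*1!*2!) = 1/4
Σ = -1/4  ⇒  CG² = 8/7*(-1/4)² = 1/14
CG = −√(1/14) = -0.267261

-0.267261  (= −√(1/14))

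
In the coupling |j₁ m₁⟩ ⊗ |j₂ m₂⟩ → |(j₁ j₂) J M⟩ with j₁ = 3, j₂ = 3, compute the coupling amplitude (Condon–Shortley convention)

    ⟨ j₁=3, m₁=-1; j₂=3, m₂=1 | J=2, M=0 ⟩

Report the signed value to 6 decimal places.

triangle: 4!·2!·2!/9! = 96/362880
(j±m)!: 2!·4!·4!·2!·2!·2! = 9216
prefactor² = (2J+1)·Δ·N² = 256/21
  k=2: +1/(2!·2!·2!·2!·0!·0!) = 1/16
  k=3: −1/(3!·1!·1!·1!·1!·1!) = -1/6
  k=4: +1/(4!·0!·0!·0!·2!·2!) = 1/96
Σ = -3/32  ⇒  CG² = 256/21·(-3/32)² = 3/28
CG = −√(3/28) = -0.327327

-0.327327  (= −√(3/28))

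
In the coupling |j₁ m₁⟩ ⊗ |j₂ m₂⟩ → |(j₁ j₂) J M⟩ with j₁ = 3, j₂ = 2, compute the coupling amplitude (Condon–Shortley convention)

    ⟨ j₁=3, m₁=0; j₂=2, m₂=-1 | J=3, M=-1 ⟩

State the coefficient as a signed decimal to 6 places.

triangle: 2!·4!·2!/9! = 96/362880
(j±m)!: 3!·3!·1!·3!·2!·4! = 10368
prefactor² = (2J+1)·Δ·N² = 96/5
  k=0: +1/(0!·2!·3!·1!·1!·1!) = 1/12
  k=1: −1/(1!·1!·2!·0!·2!·2!) = -1/8
Σ = -1/24  ⇒  CG² = 96/5·(-1/24)² = 1/30
CG = −√(1/30) = -0.182574

-0.182574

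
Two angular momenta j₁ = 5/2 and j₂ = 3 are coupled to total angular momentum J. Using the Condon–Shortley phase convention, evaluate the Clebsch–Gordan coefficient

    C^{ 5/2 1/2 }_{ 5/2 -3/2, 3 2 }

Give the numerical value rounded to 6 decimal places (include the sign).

-0.267261

j₁+j₂−J=3  J+j₁−j₂=2  J−j₁+j₂=3  j₁+j₂+J+1=9
(j₁±m₁, j₂±m₂, J±M) = (1,4,5,1,3,2)
P² = 288/7
sum k=2..3:
  [2] +1/24 = 1/24
  [3] −1/12 = -1/12
S = -1/24
C² = P²·S² = 1/14 ; C = -0.267261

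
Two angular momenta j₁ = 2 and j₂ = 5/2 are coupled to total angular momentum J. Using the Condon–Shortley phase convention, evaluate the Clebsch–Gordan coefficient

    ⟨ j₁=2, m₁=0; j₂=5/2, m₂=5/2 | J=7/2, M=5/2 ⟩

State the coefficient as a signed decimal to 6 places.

triangle: 1!×3!×4!/9! = 144/362880
(j±m)!: 2!×2!×5!×0!×6!×1! = 345600
prefactor² = (2J+1)×Δ×N² = 7680/7
  k=1: −1/(1!×0!×1!×4!×2!×0!) = -1/48
Σ = -1/48  ⇒  CG² = 7680/7×(-1/48)² = 10/21
CG = −√(10/21) = -0.690066

−√(10/21) = -0.690066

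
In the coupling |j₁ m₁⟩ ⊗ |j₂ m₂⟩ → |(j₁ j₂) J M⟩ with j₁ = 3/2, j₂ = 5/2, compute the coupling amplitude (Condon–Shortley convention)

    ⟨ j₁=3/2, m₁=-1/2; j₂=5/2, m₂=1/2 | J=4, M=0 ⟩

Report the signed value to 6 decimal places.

j₁+j₂−J=0  J+j₁−j₂=3  J−j₁+j₂=5  j₁+j₂+J+1=9
(j₁±m₁, j₂±m₂, J±M) = (1,2,3,2,4,4)
P² = 1728/7
sum k=0..0:
  [0] +1/24 = 1/24
S = 1/24
C² = P²·S² = 3/7 ; C = +0.654654

+√(3/7) = +0.654654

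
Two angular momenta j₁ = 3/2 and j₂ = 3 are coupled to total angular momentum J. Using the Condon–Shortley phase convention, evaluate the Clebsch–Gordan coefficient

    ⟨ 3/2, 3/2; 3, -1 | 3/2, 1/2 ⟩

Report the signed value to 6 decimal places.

j₁+j₂−J=3  J+j₁−j₂=0  J−j₁+j₂=3  j₁+j₂+J+1=7
(j₁±m₁, j₂±m₂, J±M) = (3,0,2,4,2,1)
P² = 576/35
sum k=0..0:
  [0] +1/12 = 1/12
S = 1/12
C² = P²·S² = 4/35 ; C = +0.338062

+0.338062  (= +√(4/35))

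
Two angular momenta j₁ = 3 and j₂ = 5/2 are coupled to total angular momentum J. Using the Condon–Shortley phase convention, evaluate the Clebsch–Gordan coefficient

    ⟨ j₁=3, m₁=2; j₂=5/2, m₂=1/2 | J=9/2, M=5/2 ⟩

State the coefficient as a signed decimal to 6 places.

+0.497468  (= +√(49/198))

j₁+j₂−J=1  J+j₁−j₂=5  J−j₁+j₂=4  j₁+j₂+J+1=11
(j₁±m₁, j₂±m₂, J±M) = (5,1,3,2,7,2)
P² = 115200/11
sum k=0..1:
  [0] +1/144 = 1/144
  [1] −1/480 = -1/480
S = 7/1440
C² = P²·S² = 49/198 ; C = +0.497468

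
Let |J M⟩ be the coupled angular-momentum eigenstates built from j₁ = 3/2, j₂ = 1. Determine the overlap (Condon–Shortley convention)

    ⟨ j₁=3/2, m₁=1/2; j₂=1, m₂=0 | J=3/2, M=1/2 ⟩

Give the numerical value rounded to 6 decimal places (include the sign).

triangle: 1!*2!*1!/5! = 2/120
(j±m)!: 2!*1!*1!*1!*2!*1! = 4
prefactor² = (2J+1)*Δ*N² = 4/15
  k=0: +1/(0!*1!*1!*1!*1!*0!) = 1
  k=1: −1/(1!*0!*0!*0!*2!*1!) = -1/2
Σ = 1/2  ⇒  CG² = 4/15*1/2² = 1/15
CG = +√(1/15) = +0.258199

+0.258199  (= +√(1/15))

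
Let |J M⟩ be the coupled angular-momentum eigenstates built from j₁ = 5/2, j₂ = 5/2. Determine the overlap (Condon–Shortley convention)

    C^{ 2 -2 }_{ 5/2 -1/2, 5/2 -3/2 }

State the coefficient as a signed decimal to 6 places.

−√(9/28) = -0.566947

√[5·3!2!2!/8! · 2!3!1!4!0!4!] = √(144/7)
  +(−1)^1/∏(1,2,2,0,0,2)! = -1/8  (running -1/8)
⟨..|..⟩ = √(144/7)·(-1/8) = -0.566947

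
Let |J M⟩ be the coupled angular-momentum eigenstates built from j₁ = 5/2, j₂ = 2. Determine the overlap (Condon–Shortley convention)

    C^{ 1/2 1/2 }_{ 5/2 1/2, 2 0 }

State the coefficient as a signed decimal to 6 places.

j₁+j₂−J=4  J+j₁−j₂=1  J−j₁+j₂=0  j₁+j₂+J+1=6
(j₁±m₁, j₂±m₂, J±M) = (3,2,2,2,1,0)
P² = 16/5
sum k=2..2:
  [2] +1/4 = 1/4
S = 1/4
C² = P²·S² = 1/5 ; C = +0.447214

+0.447214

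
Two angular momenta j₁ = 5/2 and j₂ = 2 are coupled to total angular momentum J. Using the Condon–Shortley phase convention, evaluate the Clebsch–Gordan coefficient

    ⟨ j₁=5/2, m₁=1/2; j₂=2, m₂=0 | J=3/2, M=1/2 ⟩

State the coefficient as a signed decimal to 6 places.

-0.239046  (= −√(2/35))

j₁+j₂−J=3  J+j₁−j₂=2  J−j₁+j₂=1  j₁+j₂+J+1=7
(j₁±m₁, j₂±m₂, J±M) = (3,2,2,2,2,1)
P² = 32/35
sum k=1..2:
  [1] −1/2 = -1/2
  [2] +1/4 = 1/4
S = -1/4
C² = P²·S² = 2/35 ; C = -0.239046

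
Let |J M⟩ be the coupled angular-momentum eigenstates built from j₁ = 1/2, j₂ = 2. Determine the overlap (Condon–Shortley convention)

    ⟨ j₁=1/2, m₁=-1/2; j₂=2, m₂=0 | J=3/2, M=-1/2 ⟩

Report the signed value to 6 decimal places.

j₁+j₂−J=1  J+j₁−j₂=0  J−j₁+j₂=3  j₁+j₂+J+1=5
(j₁±m₁, j₂±m₂, J±M) = (0,1,2,2,1,2)
P² = 8/5
sum k=1..1:
  [1] −1/2 = -1/2
S = -1/2
C² = P²·S² = 2/5 ; C = -0.632456

-0.632456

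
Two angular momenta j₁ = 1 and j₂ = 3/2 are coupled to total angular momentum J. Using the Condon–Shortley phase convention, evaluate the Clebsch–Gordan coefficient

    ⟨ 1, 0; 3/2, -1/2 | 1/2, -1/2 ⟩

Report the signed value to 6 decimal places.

√[2·2!0!1!/4! · 1!1!1!2!0!1!] = √(1/3)
  +(−1)^1/∏(1,1,0,0,0,1)! = -1  (running -1)
⟨..|..⟩ = √(1/3)·(-1) = -0.577350

−√(1/3) ≈ -0.577350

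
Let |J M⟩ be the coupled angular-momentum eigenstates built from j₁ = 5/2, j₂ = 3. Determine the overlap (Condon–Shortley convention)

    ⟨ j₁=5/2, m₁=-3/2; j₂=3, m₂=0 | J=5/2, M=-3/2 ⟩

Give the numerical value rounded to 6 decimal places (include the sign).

triangle: 3!·2!·3!/9! = 72/362880
(j±m)!: 1!·4!·3!·3!·1!·4! = 20736
prefactor² = (2J+1)·Δ·N² = 864/35
  k=2: +1/(2!·1!·2!·1!·0!·2!) = 1/8
  k=3: −1/(3!·0!·1!·0!·1!·3!) = -1/36
Σ = 7/72  ⇒  CG² = 864/35·7/72² = 7/30
CG = +√(7/30) = +0.483046

+0.483046  (= +√(7/30))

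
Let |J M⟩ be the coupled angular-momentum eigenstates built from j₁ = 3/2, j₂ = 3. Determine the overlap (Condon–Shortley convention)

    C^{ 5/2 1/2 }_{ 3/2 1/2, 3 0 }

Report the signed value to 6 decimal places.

triangle: 2!×1!×4!/8! = 48/40320
(j±m)!: 2!×1!×3!×3!×3!×2! = 864
prefactor² = (2J+1)×Δ×N² = 216/35
  k=0: +1/(0!×2!×1!×3!×0!×1!) = 1/12
  k=1: −1/(1!×1!×0!×2!×1!×2!) = -1/4
Σ = -1/6  ⇒  CG² = 216/35×(-1/6)² = 6/35
CG = −√(6/35) = -0.414039

-0.414039  (= −√(6/35))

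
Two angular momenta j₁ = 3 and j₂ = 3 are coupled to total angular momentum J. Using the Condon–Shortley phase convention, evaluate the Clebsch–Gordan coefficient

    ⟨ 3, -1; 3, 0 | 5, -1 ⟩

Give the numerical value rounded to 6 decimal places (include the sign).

j₁+j₂−J=1  J+j₁−j₂=5  J−j₁+j₂=5  j₁+j₂+J+1=12
(j₁±m₁, j₂±m₂, J±M) = (2,4,3,3,4,6)
P² = 69120/7
sum k=0..1:
  [0] +1/288 = 1/288
  [1] −1/144 = -1/144
S = -1/288
C² = P²·S² = 5/42 ; C = -0.345033

-0.345033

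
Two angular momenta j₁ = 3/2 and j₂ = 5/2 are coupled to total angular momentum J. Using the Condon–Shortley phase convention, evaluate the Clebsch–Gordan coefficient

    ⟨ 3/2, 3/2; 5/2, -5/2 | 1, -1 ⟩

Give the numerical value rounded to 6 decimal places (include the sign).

+√(1/2) = +0.707107

√[3·3!0!2!/6! · 3!0!0!5!0!2!] = √(72)
  +(−1)^0/∏(0,3,0,0,0,2)! = 1/12  (running 1/12)
⟨..|..⟩ = √(72)·(1/12) = +0.707107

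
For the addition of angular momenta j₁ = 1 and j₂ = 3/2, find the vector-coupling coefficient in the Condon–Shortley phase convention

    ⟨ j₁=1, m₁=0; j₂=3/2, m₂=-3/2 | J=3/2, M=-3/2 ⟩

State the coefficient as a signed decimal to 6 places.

j₁+j₂−J=1  J+j₁−j₂=1  J−j₁+j₂=2  j₁+j₂+J+1=5
(j₁±m₁, j₂±m₂, J±M) = (1,1,0,3,0,3)
P² = 12/5
sum k=0..0:
  [0] +1/2 = 1/2
S = 1/2
C² = P²·S² = 3/5 ; C = +0.774597

+√(3/5) = +0.774597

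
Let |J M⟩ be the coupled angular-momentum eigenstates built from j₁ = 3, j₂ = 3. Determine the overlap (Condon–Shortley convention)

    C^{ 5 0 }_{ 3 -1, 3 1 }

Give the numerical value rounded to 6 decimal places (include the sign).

√[11·1!5!5!/12! · 2!4!4!2!5!5!] = √(76800/7)
  +(−1)^0/∏(0,1,4,4,1,1)! = 1/576  (running 1/576)
  +(−1)^1/∏(1,0,3,3,2,2)! = -1/144  (running -1/192)
⟨..|..⟩ = √(76800/7)·(-1/192) = -0.545545

-0.545545  (= −√(25/84))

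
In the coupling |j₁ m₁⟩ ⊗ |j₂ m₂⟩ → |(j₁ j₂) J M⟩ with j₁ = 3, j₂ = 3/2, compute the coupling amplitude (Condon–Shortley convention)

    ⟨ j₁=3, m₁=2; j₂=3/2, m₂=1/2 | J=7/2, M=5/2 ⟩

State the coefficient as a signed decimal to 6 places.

+√(1/7) = +0.377964

j₁+j₂−J=1  J+j₁−j₂=5  J−j₁+j₂=2  j₁+j₂+J+1=9
(j₁±m₁, j₂±m₂, J±M) = (5,1,2,1,6,1)
P² = 6400/7
sum k=0..1:
  [0] +1/48 = 1/48
  [1] −1/120 = -1/120
S = 1/80
C² = P²·S² = 1/7 ; C = +0.377964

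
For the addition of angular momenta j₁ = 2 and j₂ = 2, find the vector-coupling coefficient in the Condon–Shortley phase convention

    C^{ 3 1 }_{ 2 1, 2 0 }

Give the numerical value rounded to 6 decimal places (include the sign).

triangle: 1!·3!·3!/8! = 36/40320
(j±m)!: 3!·1!·2!·2!·4!·2! = 1152
prefactor² = (2J+1)·Δ·N² = 36/5
  k=0: +1/(0!·1!·1!·2!·2!·1!) = 1/4
  k=1: −1/(1!·0!·0!·1!·3!·2!) = -1/12
Σ = 1/6  ⇒  CG² = 36/5·1/6² = 1/5
CG = +√(1/5) = +0.447214

+0.447214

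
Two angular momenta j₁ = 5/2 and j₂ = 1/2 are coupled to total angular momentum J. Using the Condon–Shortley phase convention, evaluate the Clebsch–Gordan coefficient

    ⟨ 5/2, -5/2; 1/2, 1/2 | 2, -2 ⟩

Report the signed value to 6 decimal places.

-0.912871  (= −√(5/6))

√[5·1!4!0!/6! · 0!5!1!0!0!4!] = √(480)
  +(−1)^1/∏(1,0,4,0,0,0)! = -1/24  (running -1/24)
⟨..|..⟩ = √(480)·(-1/24) = -0.912871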